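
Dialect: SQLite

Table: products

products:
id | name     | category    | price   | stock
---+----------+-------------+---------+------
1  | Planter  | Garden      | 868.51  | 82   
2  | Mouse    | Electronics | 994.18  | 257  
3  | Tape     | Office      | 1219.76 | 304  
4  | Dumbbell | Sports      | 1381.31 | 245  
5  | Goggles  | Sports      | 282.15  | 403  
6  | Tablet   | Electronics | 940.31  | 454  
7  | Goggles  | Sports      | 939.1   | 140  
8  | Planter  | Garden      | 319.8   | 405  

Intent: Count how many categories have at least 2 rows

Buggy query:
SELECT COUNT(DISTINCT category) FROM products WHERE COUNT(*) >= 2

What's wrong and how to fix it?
Bug: WHERE filters individual rows, not groups, so a group-level COUNT is invalid there

Fix: Group first with HAVING COUNT(*) >= 2, then COUNT the resulting groups

Corrected query:
SELECT COUNT(*) FROM (SELECT category FROM products GROUP BY category HAVING COUNT(*) >= 2)

Result:
COUNT(*)
--------
3       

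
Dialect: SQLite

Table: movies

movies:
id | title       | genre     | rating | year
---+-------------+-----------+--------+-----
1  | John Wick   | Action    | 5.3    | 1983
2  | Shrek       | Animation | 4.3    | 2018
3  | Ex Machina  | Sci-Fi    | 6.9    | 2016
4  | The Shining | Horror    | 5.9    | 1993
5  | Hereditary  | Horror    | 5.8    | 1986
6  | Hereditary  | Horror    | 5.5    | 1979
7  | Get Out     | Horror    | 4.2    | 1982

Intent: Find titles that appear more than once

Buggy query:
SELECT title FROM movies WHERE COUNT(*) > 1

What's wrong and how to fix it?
Bug: COUNT(*) is an aggregate and cannot be used in WHERE

Fix: GROUP BY title, then filter groups with HAVING COUNT(*) > 1

Corrected query:
SELECT title FROM movies GROUP BY title HAVING COUNT(*) > 1

Result:
title     
----------
Hereditary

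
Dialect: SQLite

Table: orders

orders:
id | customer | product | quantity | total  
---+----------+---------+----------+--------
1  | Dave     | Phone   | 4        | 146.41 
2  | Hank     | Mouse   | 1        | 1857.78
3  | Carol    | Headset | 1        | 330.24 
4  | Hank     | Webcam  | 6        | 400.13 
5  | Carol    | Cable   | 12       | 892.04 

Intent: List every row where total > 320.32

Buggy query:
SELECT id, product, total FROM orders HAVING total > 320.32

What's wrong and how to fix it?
Bug: HAVING filters the output of aggregation, but this query has no GROUP BY and no aggregate functions, so SQLite rejects it (HAVING clause on a non-aggregate query); the condition here is per row

Fix: Use WHERE for row-level filtering

Corrected query:
SELECT id, product, total FROM orders WHERE total > 320.32

Result:
id | product | total  
---+---------+--------
2  | Mouse   | 1857.78
3  | Headset | 330.24 
4  | Webcam  | 400.13 
5  | Cable   | 892.04 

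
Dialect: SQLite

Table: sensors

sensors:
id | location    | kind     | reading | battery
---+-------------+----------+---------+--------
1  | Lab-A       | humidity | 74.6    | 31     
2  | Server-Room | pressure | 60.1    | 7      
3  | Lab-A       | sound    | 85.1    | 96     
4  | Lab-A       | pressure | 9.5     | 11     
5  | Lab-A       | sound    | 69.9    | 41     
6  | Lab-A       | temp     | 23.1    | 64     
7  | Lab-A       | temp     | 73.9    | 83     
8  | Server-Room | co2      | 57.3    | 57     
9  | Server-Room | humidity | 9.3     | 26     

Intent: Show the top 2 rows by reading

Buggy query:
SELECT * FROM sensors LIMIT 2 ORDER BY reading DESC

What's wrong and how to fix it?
Bug: LIMIT must come after ORDER BY

Fix: Swap the clauses: ORDER BY first, then LIMIT

Corrected query:
SELECT * FROM sensors ORDER BY reading DESC LIMIT 2

Result:
id | location | kind     | reading | battery
---+----------+----------+---------+--------
3  | Lab-A    | sound    | 85.1    | 96     
1  | Lab-A    | humidity | 74.6    | 31     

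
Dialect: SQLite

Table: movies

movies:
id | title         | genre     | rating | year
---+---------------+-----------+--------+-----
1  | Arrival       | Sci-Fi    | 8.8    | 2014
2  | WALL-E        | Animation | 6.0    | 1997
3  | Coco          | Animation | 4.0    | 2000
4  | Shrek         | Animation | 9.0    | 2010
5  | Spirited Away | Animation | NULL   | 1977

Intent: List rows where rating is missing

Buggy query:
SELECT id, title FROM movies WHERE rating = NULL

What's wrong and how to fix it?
Bug: '= NULL' is always unknown in SQL three-valued logic, so no rows match

Fix: Use IS NULL to test for NULL

Corrected query:
SELECT id, title FROM movies WHERE rating IS NULL

Result:
id | title        
---+--------------
5  | Spirited Away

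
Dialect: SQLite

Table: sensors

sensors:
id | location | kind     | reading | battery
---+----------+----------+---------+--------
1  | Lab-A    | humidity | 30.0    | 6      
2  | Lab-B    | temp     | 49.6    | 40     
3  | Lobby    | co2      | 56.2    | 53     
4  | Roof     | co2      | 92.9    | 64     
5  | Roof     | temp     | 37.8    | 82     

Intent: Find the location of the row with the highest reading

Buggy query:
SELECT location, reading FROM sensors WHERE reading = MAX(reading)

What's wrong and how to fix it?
Bug: MAX(reading) is an aggregate and cannot be used directly in WHERE

Fix: Use a subquery: WHERE reading = (SELECT MAX(reading) FROM sensors)

Corrected query:
SELECT location, reading FROM sensors WHERE reading = (SELECT MAX(reading) FROM sensors)

Result:
location | reading
---------+--------
Roof     | 92.9   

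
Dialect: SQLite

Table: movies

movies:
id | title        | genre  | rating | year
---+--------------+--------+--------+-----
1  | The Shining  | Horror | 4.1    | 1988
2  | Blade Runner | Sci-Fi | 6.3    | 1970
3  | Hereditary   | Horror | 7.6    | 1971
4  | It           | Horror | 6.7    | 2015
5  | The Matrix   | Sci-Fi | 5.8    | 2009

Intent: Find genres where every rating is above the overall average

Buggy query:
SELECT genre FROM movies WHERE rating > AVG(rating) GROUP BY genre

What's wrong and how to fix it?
Bug: AVG() is an aggregate; it can't sit directly in WHERE

Fix: Compute the overall average in a scalar subquery and compare each group's MIN against it in HAVING

Corrected query:
SELECT genre FROM movies GROUP BY genre HAVING MIN(rating) > (SELECT AVG(rating) FROM movies)

Result:
(no rows)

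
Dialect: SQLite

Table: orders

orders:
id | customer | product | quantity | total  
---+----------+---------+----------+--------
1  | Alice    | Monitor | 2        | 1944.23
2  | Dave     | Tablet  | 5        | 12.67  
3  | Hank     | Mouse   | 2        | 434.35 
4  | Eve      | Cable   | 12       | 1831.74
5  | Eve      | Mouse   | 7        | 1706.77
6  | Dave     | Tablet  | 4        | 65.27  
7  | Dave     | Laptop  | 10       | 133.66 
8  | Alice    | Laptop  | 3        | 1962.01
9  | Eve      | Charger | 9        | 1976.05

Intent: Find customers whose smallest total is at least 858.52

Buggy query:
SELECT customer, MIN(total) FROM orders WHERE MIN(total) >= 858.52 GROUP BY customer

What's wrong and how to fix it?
Bug: Aggregates like MIN are computed per group after WHERE runs

Fix: Use HAVING for the per-group MIN condition

Corrected query:
SELECT customer, MIN(total) FROM orders GROUP BY customer HAVING MIN(total) >= 858.52

Result:
customer | MIN(total)
---------+-----------
Alice    | 1944.23   
Eve      | 1706.77   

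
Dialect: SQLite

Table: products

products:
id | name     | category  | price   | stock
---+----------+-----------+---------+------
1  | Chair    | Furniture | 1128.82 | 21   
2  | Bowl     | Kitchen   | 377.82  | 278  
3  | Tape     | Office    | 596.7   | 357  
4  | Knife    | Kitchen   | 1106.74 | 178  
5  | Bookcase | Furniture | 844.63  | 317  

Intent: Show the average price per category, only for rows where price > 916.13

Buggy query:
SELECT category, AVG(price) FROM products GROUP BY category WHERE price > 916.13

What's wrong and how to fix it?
Bug: Row-level WHERE must come before GROUP BY in the clause order

Fix: Place WHERE between FROM and GROUP BY

Corrected query:
SELECT category, AVG(price) FROM products WHERE price > 916.13 GROUP BY category

Result:
category  | AVG(price)
----------+-----------
Furniture | 1128.82   
Kitchen   | 1106.74   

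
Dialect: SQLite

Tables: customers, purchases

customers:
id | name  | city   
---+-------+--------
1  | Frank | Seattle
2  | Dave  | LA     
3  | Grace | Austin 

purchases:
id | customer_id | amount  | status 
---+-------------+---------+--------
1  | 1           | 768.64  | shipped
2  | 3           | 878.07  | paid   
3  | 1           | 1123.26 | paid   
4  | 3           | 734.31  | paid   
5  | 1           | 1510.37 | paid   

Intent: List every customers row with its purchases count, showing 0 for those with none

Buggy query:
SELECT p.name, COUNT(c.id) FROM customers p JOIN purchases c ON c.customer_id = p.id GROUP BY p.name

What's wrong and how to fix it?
Bug: INNER JOIN drops customers rows that have no matching purchases rows

Fix: Switch to LEFT JOIN to retain unmatched parent rows

Corrected query:
SELECT p.name, COUNT(c.id) FROM customers p LEFT JOIN purchases c ON c.customer_id = p.id GROUP BY p.name

Result:
name  | COUNT(c.id)
------+------------
Dave  | 0          
Frank | 3          
Grace | 2          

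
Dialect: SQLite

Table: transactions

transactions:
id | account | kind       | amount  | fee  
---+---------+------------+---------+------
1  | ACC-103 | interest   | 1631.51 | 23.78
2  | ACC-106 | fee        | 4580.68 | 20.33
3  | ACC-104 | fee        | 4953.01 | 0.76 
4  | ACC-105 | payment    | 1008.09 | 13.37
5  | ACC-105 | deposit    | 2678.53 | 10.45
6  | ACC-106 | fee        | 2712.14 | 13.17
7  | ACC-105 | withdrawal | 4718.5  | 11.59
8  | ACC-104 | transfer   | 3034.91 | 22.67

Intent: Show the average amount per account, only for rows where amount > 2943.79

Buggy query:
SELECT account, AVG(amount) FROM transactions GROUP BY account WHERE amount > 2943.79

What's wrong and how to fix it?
Bug: Row-level WHERE must come before GROUP BY in the clause order

Fix: Place WHERE between FROM and GROUP BY

Corrected query:
SELECT account, AVG(amount) FROM transactions WHERE amount > 2943.79 GROUP BY account

Result:
account | AVG(amount)
--------+------------
ACC-104 | 3993.96    
ACC-105 | 4718.5     
ACC-106 | 4580.68    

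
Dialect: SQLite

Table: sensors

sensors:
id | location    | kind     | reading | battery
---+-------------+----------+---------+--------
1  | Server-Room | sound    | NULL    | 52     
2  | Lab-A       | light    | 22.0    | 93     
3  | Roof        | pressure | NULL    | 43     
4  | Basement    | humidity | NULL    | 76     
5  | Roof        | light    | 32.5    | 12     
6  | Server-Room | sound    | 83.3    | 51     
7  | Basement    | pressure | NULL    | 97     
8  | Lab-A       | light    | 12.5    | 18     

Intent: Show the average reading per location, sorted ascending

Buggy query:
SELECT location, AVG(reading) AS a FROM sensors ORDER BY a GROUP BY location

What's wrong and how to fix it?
Bug: GROUP BY must precede ORDER BY

Fix: Move ORDER BY to the end, after GROUP BY

Corrected query:
SELECT location, AVG(reading) AS a FROM sensors GROUP BY location ORDER BY a

Result:
location    | a    
------------+------
Basement    | NULL 
Lab-A       | 17.25
Roof        | 32.5 
Server-Room | 83.3 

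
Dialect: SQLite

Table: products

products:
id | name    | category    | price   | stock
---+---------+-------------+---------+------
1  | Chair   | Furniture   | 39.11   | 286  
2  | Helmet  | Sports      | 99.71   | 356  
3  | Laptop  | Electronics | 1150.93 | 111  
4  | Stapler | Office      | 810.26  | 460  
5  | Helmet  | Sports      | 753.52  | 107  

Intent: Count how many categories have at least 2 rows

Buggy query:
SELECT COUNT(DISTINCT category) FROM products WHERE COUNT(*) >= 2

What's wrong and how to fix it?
Bug: COUNT(*) cannot appear in WHERE; the per-group count doesn't exist yet

Fix: Use a subquery that GROUPs and filters with HAVING, then count its rows

Corrected query:
SELECT COUNT(*) FROM (SELECT category FROM products GROUP BY category HAVING COUNT(*) >= 2)

Result:
COUNT(*)
--------
1       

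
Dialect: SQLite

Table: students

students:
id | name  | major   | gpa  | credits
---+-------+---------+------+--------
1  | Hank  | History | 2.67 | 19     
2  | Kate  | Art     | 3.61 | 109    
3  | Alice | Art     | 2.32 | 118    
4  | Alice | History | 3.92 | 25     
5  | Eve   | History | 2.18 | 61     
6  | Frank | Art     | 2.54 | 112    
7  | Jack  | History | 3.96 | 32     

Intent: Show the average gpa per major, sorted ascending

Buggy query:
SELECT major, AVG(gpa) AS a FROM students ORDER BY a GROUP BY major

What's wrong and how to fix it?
Bug: GROUP BY must precede ORDER BY

Fix: Reorder: SELECT … FROM … GROUP BY … ORDER BY …

Corrected query:
SELECT major, AVG(gpa) AS a FROM students GROUP BY major ORDER BY a

Result:
major   | a       
--------+---------
Art     | 2.823333
History | 3.1825  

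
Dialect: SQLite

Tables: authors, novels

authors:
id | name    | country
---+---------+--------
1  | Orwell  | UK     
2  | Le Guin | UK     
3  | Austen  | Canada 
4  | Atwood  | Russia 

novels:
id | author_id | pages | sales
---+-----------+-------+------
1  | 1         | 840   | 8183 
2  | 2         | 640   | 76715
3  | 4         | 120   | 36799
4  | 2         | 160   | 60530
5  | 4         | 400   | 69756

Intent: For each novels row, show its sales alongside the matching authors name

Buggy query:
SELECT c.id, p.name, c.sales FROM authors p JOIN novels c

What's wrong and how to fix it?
Bug: Missing join condition: each novels row is matched to all authors rows instead of just its own

Fix: Add ON c.author_id = p.id to the JOIN

Corrected query:
SELECT c.id, p.name, c.sales FROM authors p JOIN novels c ON c.author_id = p.id

Result:
id | name    | sales
---+---------+------
1  | Orwell  | 8183 
2  | Le Guin | 76715
3  | Atwood  | 36799
4  | Le Guin | 60530
5  | Atwood  | 69756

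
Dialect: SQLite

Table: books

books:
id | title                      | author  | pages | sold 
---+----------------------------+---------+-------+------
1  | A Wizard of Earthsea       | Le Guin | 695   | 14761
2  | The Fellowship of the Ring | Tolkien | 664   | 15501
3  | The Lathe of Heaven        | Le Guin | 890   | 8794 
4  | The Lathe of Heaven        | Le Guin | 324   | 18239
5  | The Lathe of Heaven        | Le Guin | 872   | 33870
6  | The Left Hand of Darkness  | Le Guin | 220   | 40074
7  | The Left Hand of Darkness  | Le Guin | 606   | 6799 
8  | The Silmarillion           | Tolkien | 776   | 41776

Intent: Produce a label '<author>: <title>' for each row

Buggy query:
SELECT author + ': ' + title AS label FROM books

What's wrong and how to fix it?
Bug: SQLite uses || for string concatenation; + coerces text to numbers (yielding 0)

Fix: Use the || operator for string concatenation

Corrected query:
SELECT author || ': ' || title AS label FROM books

Result:
label                              
-----------------------------------
Le Guin: A Wizard of Earthsea      
Tolkien: The Fellowship of the Ring
Le Guin: The Lathe of Heaven       
Le Guin: The Lathe of Heaven       
Le Guin: The Lathe of Heaven       
Le Guin: The Left Hand of Darkness 
Le Guin: The Left Hand of Darkness 
Tolkien: The Silmarillion          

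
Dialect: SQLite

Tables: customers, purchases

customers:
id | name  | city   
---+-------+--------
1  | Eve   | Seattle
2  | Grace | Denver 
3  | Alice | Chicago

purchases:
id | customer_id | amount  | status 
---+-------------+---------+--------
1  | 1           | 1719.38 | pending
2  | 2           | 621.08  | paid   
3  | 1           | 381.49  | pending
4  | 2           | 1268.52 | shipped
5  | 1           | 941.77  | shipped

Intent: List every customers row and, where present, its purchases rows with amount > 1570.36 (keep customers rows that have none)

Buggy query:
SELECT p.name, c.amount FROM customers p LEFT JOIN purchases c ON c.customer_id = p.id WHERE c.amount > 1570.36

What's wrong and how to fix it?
Bug: A WHERE condition on the right-hand table after LEFT JOIN drops unmatched parents

Fix: Put 'c.amount > 1570.36' in the JOIN's ON clause instead of WHERE

Corrected query:
SELECT p.name, c.amount FROM customers p LEFT JOIN purchases c ON c.customer_id = p.id AND c.amount > 1570.36

Result:
name  | amount 
------+--------
Eve   | 1719.38
Grace | NULL   
Alice | NULL   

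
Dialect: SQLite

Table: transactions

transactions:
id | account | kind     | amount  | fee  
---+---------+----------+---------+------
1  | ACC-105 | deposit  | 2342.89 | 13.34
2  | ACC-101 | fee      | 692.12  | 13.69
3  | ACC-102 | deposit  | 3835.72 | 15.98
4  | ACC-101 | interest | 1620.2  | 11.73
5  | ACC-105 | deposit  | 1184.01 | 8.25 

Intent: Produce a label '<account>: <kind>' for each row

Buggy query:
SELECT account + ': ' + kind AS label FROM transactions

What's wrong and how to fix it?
Bug: '+' is numeric addition; on text columns SQLite converts them to 0 instead of concatenating

Fix: Replace + with || to concatenate text

Corrected query:
SELECT account || ': ' || kind AS label FROM transactions

Result:
label            
-----------------
ACC-105: deposit 
ACC-101: fee     
ACC-102: deposit 
ACC-101: interest
ACC-105: deposit 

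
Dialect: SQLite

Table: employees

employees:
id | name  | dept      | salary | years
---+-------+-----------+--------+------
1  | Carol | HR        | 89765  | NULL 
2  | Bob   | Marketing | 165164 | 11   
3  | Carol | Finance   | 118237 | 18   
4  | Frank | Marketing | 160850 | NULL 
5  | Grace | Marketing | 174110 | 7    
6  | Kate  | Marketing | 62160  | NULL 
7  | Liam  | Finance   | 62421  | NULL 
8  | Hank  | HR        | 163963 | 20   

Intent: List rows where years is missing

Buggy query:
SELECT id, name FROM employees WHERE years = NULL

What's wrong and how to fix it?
Bug: Comparing to NULL with '=' never matches; NULL = NULL is unknown, not true

Fix: Use IS NULL to test for NULL

Corrected query:
SELECT id, name FROM employees WHERE years IS NULL

Result:
id | name 
---+------
1  | Carol
4  | Frank
6  | Kate 
7  | Liam 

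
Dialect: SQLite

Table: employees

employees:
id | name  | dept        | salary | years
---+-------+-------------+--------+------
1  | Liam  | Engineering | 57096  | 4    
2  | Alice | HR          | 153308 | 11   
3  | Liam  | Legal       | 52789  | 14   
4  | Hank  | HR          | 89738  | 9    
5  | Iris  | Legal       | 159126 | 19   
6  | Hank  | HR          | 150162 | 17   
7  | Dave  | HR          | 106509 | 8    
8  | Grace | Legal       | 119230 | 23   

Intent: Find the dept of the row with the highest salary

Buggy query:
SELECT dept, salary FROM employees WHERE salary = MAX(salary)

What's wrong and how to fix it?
Bug: MAX(salary) is an aggregate and cannot be used directly in WHERE

Fix: Use a subquery: WHERE salary = (SELECT MAX(salary) FROM employees)

Corrected query:
SELECT dept, salary FROM employees WHERE salary = (SELECT MAX(salary) FROM employees)

Result:
dept  | salary
------+-------
Legal | 159126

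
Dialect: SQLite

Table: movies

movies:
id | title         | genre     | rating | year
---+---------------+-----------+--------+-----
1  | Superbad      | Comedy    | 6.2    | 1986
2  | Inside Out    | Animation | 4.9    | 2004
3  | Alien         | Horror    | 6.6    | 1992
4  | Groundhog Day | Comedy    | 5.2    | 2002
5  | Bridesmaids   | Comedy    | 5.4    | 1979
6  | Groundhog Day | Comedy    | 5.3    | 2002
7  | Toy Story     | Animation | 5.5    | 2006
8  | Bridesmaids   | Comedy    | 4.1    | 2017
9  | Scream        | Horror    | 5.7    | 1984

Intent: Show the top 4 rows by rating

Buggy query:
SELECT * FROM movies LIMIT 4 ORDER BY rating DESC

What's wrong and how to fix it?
Bug: LIMIT must come after ORDER BY

Fix: Sort with ORDER BY, then apply LIMIT

Corrected query:
SELECT * FROM movies ORDER BY rating DESC LIMIT 4

Result:
id | title     | genre     | rating | year
---+-----------+-----------+--------+-----
3  | Alien     | Horror    | 6.6    | 1992
1  | Superbad  | Comedy    | 6.2    | 1986
9  | Scream    | Horror    | 5.7    | 1984
7  | Toy Story | Animation | 5.5    | 2006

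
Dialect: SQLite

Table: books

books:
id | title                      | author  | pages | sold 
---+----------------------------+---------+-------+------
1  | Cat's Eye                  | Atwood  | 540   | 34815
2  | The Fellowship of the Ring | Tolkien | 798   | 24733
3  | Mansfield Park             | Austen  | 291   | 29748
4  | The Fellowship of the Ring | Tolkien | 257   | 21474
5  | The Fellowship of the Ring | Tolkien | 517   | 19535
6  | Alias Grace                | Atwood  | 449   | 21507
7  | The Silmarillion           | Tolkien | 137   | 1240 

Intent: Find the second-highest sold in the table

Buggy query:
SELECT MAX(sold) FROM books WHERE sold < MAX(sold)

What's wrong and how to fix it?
Bug: MAX(sold) on the right of the comparison is an aggregate-in-WHERE error

Fix: Put the inner MAX in a scalar subquery

Corrected query:
SELECT MAX(sold) FROM books WHERE sold < (SELECT MAX(sold) FROM books)

Result:
MAX(sold)
---------
29748    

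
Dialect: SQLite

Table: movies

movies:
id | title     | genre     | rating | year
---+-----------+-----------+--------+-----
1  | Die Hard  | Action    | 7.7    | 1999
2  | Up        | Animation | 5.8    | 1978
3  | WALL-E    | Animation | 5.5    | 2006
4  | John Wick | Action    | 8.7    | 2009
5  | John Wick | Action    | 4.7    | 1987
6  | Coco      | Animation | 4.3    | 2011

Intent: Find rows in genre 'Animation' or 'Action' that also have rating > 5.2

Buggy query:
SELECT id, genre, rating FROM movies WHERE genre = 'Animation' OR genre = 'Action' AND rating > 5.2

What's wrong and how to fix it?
Bug: Without parentheses, AND is evaluated before OR, so the rating filter only applies to the 'Action' branch

Fix: Group the OR with parentheses (or use IN), then AND the threshold

Corrected query:
SELECT id, genre, rating FROM movies WHERE (genre = 'Animation' OR genre = 'Action') AND rating > 5.2

Result:
id | genre     | rating
---+-----------+-------
1  | Action    | 7.7   
2  | Animation | 5.8   
3  | Animation | 5.5   
4  | Action    | 8.7   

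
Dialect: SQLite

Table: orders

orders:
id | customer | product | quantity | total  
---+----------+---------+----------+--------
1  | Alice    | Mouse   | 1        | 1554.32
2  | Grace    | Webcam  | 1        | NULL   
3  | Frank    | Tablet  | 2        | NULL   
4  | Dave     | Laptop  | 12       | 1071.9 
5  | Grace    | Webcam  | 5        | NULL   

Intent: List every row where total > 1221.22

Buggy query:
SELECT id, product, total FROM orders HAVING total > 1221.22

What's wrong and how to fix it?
Bug: This is a non-aggregate query (no GROUP BY, no aggregates), so in SQLite the HAVING clause is invalid here; a row-level condition belongs in WHERE

Fix: Replace HAVING with WHERE since the condition applies to individual rows

Corrected query:
SELECT id, product, total FROM orders WHERE total > 1221.22

Result:
id | product | total  
---+---------+--------
1  | Mouse   | 1554.32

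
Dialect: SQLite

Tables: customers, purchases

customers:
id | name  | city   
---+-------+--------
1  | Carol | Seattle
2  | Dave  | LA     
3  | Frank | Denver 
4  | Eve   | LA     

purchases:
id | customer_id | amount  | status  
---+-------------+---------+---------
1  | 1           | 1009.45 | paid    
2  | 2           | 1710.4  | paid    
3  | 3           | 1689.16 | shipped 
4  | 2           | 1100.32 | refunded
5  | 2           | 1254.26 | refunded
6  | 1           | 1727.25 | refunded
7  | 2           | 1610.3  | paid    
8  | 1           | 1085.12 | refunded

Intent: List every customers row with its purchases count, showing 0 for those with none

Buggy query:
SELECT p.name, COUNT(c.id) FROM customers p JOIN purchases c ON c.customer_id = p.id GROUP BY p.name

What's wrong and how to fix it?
Bug: An inner join excludes parents with zero children

Fix: Switch to LEFT JOIN to retain unmatched parent rows

Corrected query:
SELECT p.name, COUNT(c.id) FROM customers p LEFT JOIN purchases c ON c.customer_id = p.id GROUP BY p.name

Result:
name  | COUNT(c.id)
------+------------
Carol | 3          
Dave  | 4          
Eve   | 0          
Frank | 1          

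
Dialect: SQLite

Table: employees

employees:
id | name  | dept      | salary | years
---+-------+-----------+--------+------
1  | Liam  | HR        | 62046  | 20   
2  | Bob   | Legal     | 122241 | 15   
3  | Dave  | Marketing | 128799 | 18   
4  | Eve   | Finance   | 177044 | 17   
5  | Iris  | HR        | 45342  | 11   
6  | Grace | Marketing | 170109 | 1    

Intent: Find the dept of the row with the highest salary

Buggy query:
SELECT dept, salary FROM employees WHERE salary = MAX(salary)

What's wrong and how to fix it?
Bug: MAX(salary) is an aggregate and cannot be used directly in WHERE

Fix: Use a subquery: WHERE salary = (SELECT MAX(salary) FROM employees)

Corrected query:
SELECT dept, salary FROM employees WHERE salary = (SELECT MAX(salary) FROM employees)

Result:
dept    | salary
--------+-------
Finance | 177044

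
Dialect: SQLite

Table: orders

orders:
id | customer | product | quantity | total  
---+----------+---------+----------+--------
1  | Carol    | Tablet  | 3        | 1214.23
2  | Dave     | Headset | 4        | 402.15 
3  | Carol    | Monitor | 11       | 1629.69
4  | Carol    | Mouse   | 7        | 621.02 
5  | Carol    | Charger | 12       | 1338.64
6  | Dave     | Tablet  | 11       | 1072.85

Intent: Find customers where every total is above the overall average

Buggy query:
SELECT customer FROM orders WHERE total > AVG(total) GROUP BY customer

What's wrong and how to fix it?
Bug: AVG() is an aggregate; it can't sit directly in WHERE

Fix: Compute the overall average in a scalar subquery and compare each group's MIN against it in HAVING

Corrected query:
SELECT customer FROM orders GROUP BY customer HAVING MIN(total) > (SELECT AVG(total) FROM orders)

Result:
(no rows)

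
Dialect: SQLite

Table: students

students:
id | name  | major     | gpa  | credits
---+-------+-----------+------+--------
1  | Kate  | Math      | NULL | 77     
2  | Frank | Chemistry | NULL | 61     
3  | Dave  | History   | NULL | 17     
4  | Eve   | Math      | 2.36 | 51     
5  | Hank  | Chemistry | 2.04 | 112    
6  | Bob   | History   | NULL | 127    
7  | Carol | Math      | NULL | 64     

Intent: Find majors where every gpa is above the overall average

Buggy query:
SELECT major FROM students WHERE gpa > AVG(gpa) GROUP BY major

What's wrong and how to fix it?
Bug: AVG() is an aggregate; it can't sit directly in WHERE

Fix: Compute the overall average in a scalar subquery and compare each group's MIN against it in HAVING

Corrected query:
SELECT major FROM students GROUP BY major HAVING MIN(gpa) > (SELECT AVG(gpa) FROM students)

Result:
major
-----
Math 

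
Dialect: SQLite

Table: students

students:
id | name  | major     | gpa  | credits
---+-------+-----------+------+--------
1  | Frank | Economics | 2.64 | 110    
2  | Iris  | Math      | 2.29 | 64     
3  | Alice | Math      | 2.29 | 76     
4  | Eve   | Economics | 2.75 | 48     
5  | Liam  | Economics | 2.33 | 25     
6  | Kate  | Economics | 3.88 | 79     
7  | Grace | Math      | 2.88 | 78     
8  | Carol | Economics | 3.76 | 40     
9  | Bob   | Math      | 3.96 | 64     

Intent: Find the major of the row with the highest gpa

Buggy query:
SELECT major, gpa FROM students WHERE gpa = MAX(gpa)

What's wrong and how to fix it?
Bug: WHERE is evaluated per row; an aggregate over the whole table isn't defined there

Fix: Wrap MAX in a scalar subquery so WHERE compares against a single value

Corrected query:
SELECT major, gpa FROM students WHERE gpa = (SELECT MAX(gpa) FROM students)

Result:
major | gpa 
------+-----
Math  | 3.96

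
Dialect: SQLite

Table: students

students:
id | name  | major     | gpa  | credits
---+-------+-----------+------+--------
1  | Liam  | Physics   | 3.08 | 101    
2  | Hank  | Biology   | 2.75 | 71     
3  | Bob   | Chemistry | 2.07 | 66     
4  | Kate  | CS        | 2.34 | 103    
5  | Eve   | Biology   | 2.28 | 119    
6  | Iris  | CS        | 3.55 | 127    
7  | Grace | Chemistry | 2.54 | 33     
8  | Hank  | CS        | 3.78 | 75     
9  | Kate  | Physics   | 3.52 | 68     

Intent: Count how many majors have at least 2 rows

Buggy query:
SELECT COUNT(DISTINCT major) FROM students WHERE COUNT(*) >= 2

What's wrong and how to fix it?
Bug: COUNT(*) cannot appear in WHERE; the per-group count doesn't exist yet

Fix: Group first with HAVING COUNT(*) >= 2, then COUNT the resulting groups

Corrected query:
SELECT COUNT(*) FROM (SELECT major FROM students GROUP BY major HAVING COUNT(*) >= 2)

Result:
COUNT(*)
--------
4       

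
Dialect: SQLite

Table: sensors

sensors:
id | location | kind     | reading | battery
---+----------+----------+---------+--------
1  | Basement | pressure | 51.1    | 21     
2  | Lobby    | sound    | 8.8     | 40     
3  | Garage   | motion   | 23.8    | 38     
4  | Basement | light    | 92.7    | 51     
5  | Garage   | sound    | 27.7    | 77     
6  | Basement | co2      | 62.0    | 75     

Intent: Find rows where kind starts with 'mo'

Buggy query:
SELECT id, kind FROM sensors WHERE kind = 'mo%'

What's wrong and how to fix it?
Bug: '=' compares the literal string including the % character; pattern matching needs LIKE

Fix: Replace '=' with LIKE so 'mo%' is treated as a pattern

Corrected query:
SELECT id, kind FROM sensors WHERE kind LIKE 'mo%'

Result:
id | kind  
---+-------
3  | motion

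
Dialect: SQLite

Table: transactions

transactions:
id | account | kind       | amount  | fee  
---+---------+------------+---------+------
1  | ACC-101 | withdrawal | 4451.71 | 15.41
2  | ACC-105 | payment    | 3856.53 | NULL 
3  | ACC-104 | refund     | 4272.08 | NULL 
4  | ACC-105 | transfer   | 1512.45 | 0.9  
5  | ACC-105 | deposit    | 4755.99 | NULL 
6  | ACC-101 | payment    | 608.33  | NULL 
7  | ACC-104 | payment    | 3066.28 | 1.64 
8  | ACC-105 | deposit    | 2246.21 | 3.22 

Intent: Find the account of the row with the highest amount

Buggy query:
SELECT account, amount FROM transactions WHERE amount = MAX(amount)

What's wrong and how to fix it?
Bug: MAX(amount) is an aggregate and cannot be used directly in WHERE

Fix: Wrap MAX in a scalar subquery so WHERE compares against a single value

Corrected query:
SELECT account, amount FROM transactions WHERE amount = (SELECT MAX(amount) FROM transactions)

Result:
account | amount 
--------+--------
ACC-105 | 4755.99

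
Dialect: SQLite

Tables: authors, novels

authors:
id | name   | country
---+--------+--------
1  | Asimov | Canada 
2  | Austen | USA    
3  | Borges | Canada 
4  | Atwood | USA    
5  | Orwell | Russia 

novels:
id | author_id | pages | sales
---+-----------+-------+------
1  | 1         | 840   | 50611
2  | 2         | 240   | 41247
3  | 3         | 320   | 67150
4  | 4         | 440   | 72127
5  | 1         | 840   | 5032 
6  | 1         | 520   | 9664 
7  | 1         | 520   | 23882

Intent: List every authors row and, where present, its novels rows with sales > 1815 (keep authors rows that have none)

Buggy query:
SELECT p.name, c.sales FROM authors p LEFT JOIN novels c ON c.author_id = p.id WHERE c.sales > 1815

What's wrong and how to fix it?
Bug: Filtering c.sales in WHERE discards the NULL rows produced by LEFT JOIN, turning it into an inner join

Fix: Put 'c.sales > 1815' in the JOIN's ON clause instead of WHERE

Corrected query:
SELECT p.name, c.sales FROM authors p LEFT JOIN novels c ON c.author_id = p.id AND c.sales > 1815

Result:
name   | sales
-------+------
Asimov | 5032 
Asimov | 9664 
Asimov | 23882
Asimov | 50611
Austen | 41247
Borges | 67150
Atwood | 72127
Orwell | NULL 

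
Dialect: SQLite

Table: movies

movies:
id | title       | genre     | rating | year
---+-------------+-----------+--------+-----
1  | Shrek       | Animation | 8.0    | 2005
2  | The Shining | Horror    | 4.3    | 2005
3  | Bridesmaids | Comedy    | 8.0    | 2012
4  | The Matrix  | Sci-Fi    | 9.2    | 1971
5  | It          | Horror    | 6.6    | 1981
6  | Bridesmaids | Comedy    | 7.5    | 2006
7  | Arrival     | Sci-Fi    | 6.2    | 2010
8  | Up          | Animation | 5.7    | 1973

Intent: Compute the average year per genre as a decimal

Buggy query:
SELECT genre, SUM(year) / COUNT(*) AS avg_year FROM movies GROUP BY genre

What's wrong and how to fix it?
Bug: SUM(year) and COUNT(*) are both integers; the division truncates the fractional part

Fix: Multiply by 1.0 (or CAST to REAL) to force floating-point division

Corrected query:
SELECT genre, SUM(year) * 1.0 / COUNT(*) AS avg_year FROM movies GROUP BY genre

Result:
genre     | avg_year
----------+---------
Animation | 1989    
Comedy    | 2009    
Horror    | 1993    
Sci-Fi    | 1990.5  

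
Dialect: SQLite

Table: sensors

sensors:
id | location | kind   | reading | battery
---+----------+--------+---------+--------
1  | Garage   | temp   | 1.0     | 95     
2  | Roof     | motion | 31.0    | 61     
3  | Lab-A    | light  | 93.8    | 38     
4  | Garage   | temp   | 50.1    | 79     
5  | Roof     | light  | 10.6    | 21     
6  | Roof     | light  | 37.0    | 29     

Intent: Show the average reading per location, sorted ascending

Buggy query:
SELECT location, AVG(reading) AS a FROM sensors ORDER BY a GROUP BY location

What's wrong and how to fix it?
Bug: GROUP BY must precede ORDER BY

Fix: Move ORDER BY to the end, after GROUP BY

Corrected query:
SELECT location, AVG(reading) AS a FROM sensors GROUP BY location ORDER BY a

Result:
location | a    
---------+------
Garage   | 25.55
Roof     | 26.2 
Lab-A    | 93.8 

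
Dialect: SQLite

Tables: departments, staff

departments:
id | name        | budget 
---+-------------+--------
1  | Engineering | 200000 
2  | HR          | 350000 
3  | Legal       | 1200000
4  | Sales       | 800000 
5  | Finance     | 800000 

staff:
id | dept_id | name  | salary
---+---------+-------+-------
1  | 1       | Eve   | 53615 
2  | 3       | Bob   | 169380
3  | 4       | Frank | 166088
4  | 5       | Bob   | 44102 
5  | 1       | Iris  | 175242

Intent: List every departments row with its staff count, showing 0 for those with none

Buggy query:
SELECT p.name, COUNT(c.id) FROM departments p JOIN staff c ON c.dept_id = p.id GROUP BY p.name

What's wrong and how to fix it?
Bug: INNER JOIN drops departments rows that have no matching staff rows

Fix: Switch to LEFT JOIN to retain unmatched parent rows

Corrected query:
SELECT p.name, COUNT(c.id) FROM departments p LEFT JOIN staff c ON c.dept_id = p.id GROUP BY p.name

Result:
name        | COUNT(c.id)
------------+------------
Engineering | 2          
Finance     | 1          
HR          | 0          
Legal       | 1          
Sales       | 1          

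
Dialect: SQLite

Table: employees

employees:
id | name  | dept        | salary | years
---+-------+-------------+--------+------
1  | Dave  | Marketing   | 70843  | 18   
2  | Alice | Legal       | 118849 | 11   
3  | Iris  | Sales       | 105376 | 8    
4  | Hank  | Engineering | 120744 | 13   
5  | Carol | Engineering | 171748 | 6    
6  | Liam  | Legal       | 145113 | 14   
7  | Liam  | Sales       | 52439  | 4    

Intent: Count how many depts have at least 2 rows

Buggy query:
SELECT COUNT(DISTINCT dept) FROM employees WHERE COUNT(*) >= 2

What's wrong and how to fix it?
Bug: COUNT(*) cannot appear in WHERE; the per-group count doesn't exist yet

Fix: Use a subquery that GROUPs and filters with HAVING, then count its rows

Corrected query:
SELECT COUNT(*) FROM (SELECT dept FROM employees GROUP BY dept HAVING COUNT(*) >= 2)

Result:
COUNT(*)
--------
3       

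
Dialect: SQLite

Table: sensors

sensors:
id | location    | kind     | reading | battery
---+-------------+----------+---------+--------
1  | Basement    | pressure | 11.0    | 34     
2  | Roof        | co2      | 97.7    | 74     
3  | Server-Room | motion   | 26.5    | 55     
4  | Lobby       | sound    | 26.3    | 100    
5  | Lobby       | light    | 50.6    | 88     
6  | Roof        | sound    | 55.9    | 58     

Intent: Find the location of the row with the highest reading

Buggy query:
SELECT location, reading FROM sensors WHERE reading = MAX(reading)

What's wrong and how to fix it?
Bug: MAX(reading) is an aggregate and cannot be used directly in WHERE

Fix: Wrap MAX in a scalar subquery so WHERE compares against a single value

Corrected query:
SELECT location, reading FROM sensors WHERE reading = (SELECT MAX(reading) FROM sensors)

Result:
location | reading
---------+--------
Roof     | 97.7   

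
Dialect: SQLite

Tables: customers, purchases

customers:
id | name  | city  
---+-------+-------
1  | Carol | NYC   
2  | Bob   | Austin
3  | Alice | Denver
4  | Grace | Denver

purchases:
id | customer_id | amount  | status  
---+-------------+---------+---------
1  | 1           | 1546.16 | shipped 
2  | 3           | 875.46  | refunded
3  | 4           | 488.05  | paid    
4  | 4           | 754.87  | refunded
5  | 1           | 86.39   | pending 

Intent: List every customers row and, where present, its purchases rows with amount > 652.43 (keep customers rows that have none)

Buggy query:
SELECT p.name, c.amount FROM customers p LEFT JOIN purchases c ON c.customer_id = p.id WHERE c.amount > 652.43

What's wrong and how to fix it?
Bug: A WHERE condition on the right-hand table after LEFT JOIN drops unmatched parents

Fix: Put 'c.amount > 652.43' in the JOIN's ON clause instead of WHERE

Corrected query:
SELECT p.name, c.amount FROM customers p LEFT JOIN purchases c ON c.customer_id = p.id AND c.amount > 652.43

Result:
name  | amount 
------+--------
Carol | 1546.16
Bob   | NULL   
Alice | 875.46 
Grace | 754.87 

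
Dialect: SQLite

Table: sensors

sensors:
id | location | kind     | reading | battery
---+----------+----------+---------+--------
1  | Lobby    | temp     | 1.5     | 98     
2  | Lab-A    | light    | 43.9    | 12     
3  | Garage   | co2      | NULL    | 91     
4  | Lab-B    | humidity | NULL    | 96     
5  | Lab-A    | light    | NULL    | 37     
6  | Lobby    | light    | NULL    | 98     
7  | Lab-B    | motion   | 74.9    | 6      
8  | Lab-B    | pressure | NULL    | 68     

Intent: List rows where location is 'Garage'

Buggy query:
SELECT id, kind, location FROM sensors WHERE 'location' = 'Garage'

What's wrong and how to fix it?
Bug: Single quotes denote string literals in SQL; the column name is being compared as a constant string

Fix: Reference the column as location without single quotes

Corrected query:
SELECT id, kind, location FROM sensors WHERE location = 'Garage'

Result:
id | kind | location
---+------+---------
3  | co2  | Garage  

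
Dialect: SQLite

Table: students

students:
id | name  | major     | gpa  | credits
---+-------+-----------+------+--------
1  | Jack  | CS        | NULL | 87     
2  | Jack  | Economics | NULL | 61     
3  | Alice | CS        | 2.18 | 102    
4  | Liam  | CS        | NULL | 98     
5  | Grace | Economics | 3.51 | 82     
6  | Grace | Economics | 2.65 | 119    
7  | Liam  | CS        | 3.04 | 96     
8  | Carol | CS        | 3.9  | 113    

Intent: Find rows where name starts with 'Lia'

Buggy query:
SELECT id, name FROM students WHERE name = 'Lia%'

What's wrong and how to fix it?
Bug: Wildcards only work with LIKE; '=' treats '%' as a literal character

Fix: Replace '=' with LIKE so 'Lia%' is treated as a pattern

Corrected query:
SELECT id, name FROM students WHERE name LIKE 'Lia%'

Result:
id | name
---+-----
4  | Liam
7  | Liam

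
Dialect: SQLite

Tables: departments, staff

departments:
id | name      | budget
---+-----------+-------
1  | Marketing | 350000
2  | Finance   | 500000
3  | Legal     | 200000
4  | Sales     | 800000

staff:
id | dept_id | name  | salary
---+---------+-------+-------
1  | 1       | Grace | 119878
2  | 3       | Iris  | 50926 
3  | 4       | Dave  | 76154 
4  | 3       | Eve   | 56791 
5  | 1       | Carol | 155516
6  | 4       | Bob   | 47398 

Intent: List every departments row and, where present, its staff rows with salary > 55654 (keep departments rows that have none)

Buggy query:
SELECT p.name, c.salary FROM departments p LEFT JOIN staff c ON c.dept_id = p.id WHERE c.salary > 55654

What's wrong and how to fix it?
Bug: A WHERE condition on the right-hand table after LEFT JOIN drops unmatched parents

Fix: Move the right-table condition into the ON clause so unmatched parents are kept

Corrected query:
SELECT p.name, c.salary FROM departments p LEFT JOIN staff c ON c.dept_id = p.id AND c.salary > 55654

Result:
name      | salary
----------+-------
Marketing | 119878
Marketing | 155516
Finance   | NULL  
Legal     | 56791 
Sales     | 76154 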